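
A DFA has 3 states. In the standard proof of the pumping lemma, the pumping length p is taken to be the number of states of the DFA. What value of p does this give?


Pumping lemma for regular languages (standard proof):
Take p = |Q|, the number of DFA states.
Any string of length >= |Q| passes through |Q|+1 states while reading its first |Q| symbols,
so by pigeonhole some state repeats, giving the loop that can be pumped.
Here |Q| = 3
Therefore the proof uses p = 3

3


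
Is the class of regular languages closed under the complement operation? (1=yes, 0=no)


Regular languages are closed under:
- Union (DFA product construction)
- Intersection (DFA product construction)
- Complement (swap accept/reject states)
- Concatenation (NFA construction)
- Kleene star (NFA construction)
complement is in this list
Therefore: closed

1


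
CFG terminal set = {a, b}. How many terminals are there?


Terminal symbols: a, b
Counting each: a (#1), b (#2)
Total = 2

2


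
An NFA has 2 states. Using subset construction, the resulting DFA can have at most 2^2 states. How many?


NFA has 2 states
Subset construction: each DFA state = subset of NFA states
Maximum subsets = 2^2
2^2 = 4

4


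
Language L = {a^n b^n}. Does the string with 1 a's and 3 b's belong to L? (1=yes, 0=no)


Language requires equal numbers of a's and b's
PDA pushes for each 'a', pops for each 'b'
Number of a's = 1
Number of b's = 3
1 != 3 -> Reject

0


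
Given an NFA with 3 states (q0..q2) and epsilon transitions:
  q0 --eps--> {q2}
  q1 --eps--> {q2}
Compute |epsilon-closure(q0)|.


Starting from q0
Initialize closure = {q0}
Follow epsilon from q0 -> add q2
Final closure: {q0, q2}
Size = 2

2


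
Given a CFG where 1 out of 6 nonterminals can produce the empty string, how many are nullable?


Nonterminals: {S, A, B, C, D, E}
A nonterminal is nullable if it can derive epsilon
Counting nullable nonterminals: 1
Total nullable = 1

1


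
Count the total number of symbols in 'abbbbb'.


String: 'abbbbb'
Counting characters:
  'a' appears 1 time(s)
  'b' appears 5 time(s)
Total length = 1 + 5 = 6

6


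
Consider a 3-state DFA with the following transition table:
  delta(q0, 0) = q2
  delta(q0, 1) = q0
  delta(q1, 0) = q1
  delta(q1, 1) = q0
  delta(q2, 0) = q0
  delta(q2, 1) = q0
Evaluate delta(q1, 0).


Looking up transition function:
delta(q1, 0) in the table
Row: q1, Column: 0
Result: q1

q1


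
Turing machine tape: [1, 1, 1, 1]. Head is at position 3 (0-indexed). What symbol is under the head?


Tape: [1, 1, 1, 1]
Positions: 0 1 2 3
Values:    1 1 1 1
Head at position 3
tape[3] = 1

1


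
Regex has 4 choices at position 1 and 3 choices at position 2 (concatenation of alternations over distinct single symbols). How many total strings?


First group: 4 alternatives
Second group: 3 alternatives
Concatenation: each choice from group 1 pairs with each from group 2
Total = 4 x 3 = 12

12


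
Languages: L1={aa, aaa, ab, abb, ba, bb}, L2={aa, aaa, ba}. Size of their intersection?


L1 = {aa, aaa, ab, abb, ba, bb}
L2 = {aa, aaa, ba}
Checking each string in L1 against L2:
  'aa': in L2? Yes
  'aaa': in L2? Yes
  'ab': in L2? No
  'abb': in L2? No
  'ba': in L2? Yes
  'bb': in L2? No
Intersection = {aa, aaa, ba}
|L1 ∩ L2| = 3

3


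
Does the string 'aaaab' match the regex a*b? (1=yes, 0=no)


Pattern: a*b
String: 'aaaab'
Pattern requires: zero or more 'a's followed by exactly one 'b'
Found 4 leading 'a's
Remaining: 'b'
Remaining is exactly 'b' -> match
Result: 1

1


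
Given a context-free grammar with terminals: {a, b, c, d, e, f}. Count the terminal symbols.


Terminal symbols: a, b, c, d, e, f
Counting each: a (#1), b (#2), c (#3), d (#4), e (#5), f (#6)
Total = 6

6


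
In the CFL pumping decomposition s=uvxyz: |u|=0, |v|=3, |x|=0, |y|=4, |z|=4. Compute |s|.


|s| = |u| + |v| + |x| + |y| + |z|
= 0 + 3 + 0 + 4 + 4
= 3 + 0 + 8
= 3 + 8
= 11

11


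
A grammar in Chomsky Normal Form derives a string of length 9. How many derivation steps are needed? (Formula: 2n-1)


Chomsky Normal Form derivation:
String length n = 9
Each step either:
  - Splits a nonterminal into two (n-1 such steps)
  - Converts a nonterminal to terminal (n such steps)
Total = (n-1) + n = 2n - 1
= 2(9) - 1
= 18 - 1
= 17

17


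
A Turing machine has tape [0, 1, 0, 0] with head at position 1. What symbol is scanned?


Tape: [0, 1, 0, 0]
Positions: 0 1 2 3
Values:    0 1 0 0
Head at position 1
tape[1] = 1

1


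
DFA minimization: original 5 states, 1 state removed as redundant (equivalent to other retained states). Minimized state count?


Original DFA: 5 states
Redundant states removed: 1
Minimized states = original - removed
= 5 - 1
= 4

4


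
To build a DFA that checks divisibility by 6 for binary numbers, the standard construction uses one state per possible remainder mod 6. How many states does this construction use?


Divisibility by 6 is tracked via the remainder mod 6: 0, 1, ..., 5
The construction assigns one state to each remainder
Number of remainders = 6

6


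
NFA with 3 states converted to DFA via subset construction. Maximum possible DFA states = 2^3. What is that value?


NFA has 3 states
Subset construction: each DFA state = subset of NFA states
Maximum subsets = 2^3
2^3 = 8

8


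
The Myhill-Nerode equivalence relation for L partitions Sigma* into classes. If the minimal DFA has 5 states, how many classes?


Myhill-Nerode theorem:
Number of equivalence classes = number of states in minimal DFA
Minimal DFA states = 5
Therefore equivalence classes = 5

5


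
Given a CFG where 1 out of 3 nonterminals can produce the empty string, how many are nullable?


Nonterminals: {S, A, B}
A nonterminal is nullable if it can derive epsilon
Counting nullable nonterminals: 1
Total nullable = 1

1


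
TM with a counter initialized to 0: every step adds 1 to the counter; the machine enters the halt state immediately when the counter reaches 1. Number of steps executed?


Counter starts at 0. Counting sequence:
  Step 1: counter = 1
Counter reached 1 -> halt
Total steps = 1

1


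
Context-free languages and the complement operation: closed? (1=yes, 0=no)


CFL closure properties:
  Closed under: union, concatenation, Kleene star
  NOT closed under: intersection, complement
Operation 'complement' is in not-closed list -> No (not closed)

0


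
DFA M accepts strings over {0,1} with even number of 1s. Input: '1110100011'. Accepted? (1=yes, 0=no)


DFA has 2 states: q_even (start, accept=yes) and q_odd
Processing string '1110100011' character by character:
  Position 0: read '1', 1-count=1 -> q_odd
  Position 1: read '1', 1-count=2 -> q_even
  Position 2: read '1', 1-count=3 -> q_odd
  Position 3: read '0', 1-count=3 -> q_odd (no change)
  Position 4: read '1', 1-count=4 -> q_even
  Position 5: read '0', 1-count=4 -> q_even (no change)
  Position 6: read '0', 1-count=4 -> q_even (no change)
  Position 7: read '0', 1-count=4 -> q_even (no change)
  Position 8: read '1', 1-count=5 -> q_odd
  Position 9: read '1', 1-count=6 -> q_even
Final state: q_even, total 1s = 6 (even); the DFA requires an even count -> accept

1


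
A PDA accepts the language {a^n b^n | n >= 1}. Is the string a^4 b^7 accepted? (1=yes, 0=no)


Language requires equal numbers of a's and b's
PDA pushes for each 'a', pops for each 'b'
Number of a's = 4
Number of b's = 7
4 != 7 -> Reject

0


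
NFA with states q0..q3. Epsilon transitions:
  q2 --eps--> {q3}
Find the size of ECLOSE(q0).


Starting from q0
Initialize closure = {q0}
q0 has no outgoing epsilon transitions -> nothing to add
Final closure: {q0}
Size = 1

1


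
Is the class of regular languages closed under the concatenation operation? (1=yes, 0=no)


Regular languages are closed under:
- Union (DFA product construction)
- Intersection (DFA product construction)
- Complement (swap accept/reject states)
- Concatenation (NFA construction)
- Kleene star (NFA construction)
concatenation is in this list
Therefore: closed

1


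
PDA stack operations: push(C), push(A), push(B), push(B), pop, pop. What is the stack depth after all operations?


Tracing stack operations:
  push(C) -> stack = [C], depth=1
  push(A) -> stack = [C,A], depth=2
  push(B) -> stack = [C,A,B], depth=3
  push(B) -> stack = [C,A,B,B], depth=4
  pop -> removed B, stack = [C,A,B], depth=3
  pop -> removed B, stack = [C,A], depth=2
Final depth = 2

2


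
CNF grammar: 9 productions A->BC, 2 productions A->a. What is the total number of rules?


CNF allows two rule forms:
  A -> BC (binary): 9 rules
  A -> a (terminal): 2 rules
Total = 9 + 2 = 11

11


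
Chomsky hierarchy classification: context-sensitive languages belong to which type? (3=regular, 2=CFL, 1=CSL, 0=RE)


Chomsky hierarchy levels:
  Type 3: Regular (DFA/NFA/regex)
  Type 2: Context-free (PDA)
  Type 1: Context-sensitive
  Type 0: Recursively enumerable (TM)
'context-sensitive' corresponds to Type 1

1


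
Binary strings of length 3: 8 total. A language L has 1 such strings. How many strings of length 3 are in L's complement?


Alphabet: {0,1}
String length: 3
Total strings of length 3 = 2^3 = 8
Strings in L = 1
Complement = total - |L|
= 8 - 1
= 7

7


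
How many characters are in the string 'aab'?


String: 'aab'
Counting characters:
  'a' appears 2 time(s)
  'b' appears 1 time(s)
Total length = 2 + 1 = 3

3


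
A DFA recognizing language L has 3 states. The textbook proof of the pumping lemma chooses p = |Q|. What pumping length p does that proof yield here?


Pumping lemma for regular languages (standard proof):
Take p = |Q|, the number of DFA states.
Any string of length >= |Q| passes through |Q|+1 states while reading its first |Q| symbols,
so by pigeonhole some state repeats, giving the loop that can be pumped.
Here |Q| = 3
Therefore the proof uses p = 3

3


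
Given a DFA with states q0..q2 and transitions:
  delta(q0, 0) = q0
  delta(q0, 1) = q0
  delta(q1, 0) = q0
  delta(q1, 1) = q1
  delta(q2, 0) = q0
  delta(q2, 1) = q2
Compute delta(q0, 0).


Looking up transition function:
delta(q0, 0) in the table
Row: q0, Column: 0
Result: q0

q0


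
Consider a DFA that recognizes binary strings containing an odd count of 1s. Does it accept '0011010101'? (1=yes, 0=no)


DFA has 2 states: q_even (start, accept=no) and q_odd
Processing string '0011010101' character by character:
  Position 0: read '0', 1-count=0 -> q_even (no change)
  Position 1: read '0', 1-count=0 -> q_even (no change)
  Position 2: read '1', 1-count=1 -> q_odd
  Position 3: read '1', 1-count=2 -> q_even
  Position 4: read '0', 1-count=2 -> q_even (no change)
  Position 5: read '1', 1-count=3 -> q_odd
  Position 6: read '0', 1-count=3 -> q_odd (no change)
  Position 7: read '1', 1-count=4 -> q_even
  Position 8: read '0', 1-count=4 -> q_even (no change)
  Position 9: read '1', 1-count=5 -> q_odd
Final state: q_odd, total 1s = 5 (odd); the DFA requires an odd count -> accept

1


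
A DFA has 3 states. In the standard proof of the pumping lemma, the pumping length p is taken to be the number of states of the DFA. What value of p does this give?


Pumping lemma for regular languages (standard proof):
Take p = |Q|, the number of DFA states.
Any string of length >= |Q| passes through |Q|+1 states while reading its first |Q| symbols,
so by pigeonhole some state repeats, giving the loop that can be pumped.
Here |Q| = 3
Therefore the proof uses p = 3

3


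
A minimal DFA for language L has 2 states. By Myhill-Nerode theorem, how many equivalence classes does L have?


Myhill-Nerode theorem:
Number of equivalence classes = number of states in minimal DFA
Minimal DFA states = 2
Therefore equivalence classes = 2

2


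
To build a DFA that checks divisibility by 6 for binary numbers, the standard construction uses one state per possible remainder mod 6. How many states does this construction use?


Divisibility by 6 is tracked via the remainder mod 6: 0, 1, ..., 5
The construction assigns one state to each remainder
Number of remainders = 6

6


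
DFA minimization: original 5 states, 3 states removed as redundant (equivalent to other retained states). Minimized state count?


Original DFA: 5 states
Redundant states removed: 3
Minimized states = original - removed
= 5 - 3
= 2

2


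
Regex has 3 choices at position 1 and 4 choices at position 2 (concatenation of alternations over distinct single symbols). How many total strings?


First group: 3 alternatives
Second group: 4 alternatives
Concatenation: each choice from group 1 pairs with each from group 2
Total = 3 x 4 = 12

12


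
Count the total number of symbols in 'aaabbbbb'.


String: 'aaabbbbb'
Counting characters:
  'a' appears 3 time(s)
  'b' appears 5 time(s)
Total length = 3 + 5 = 8

8


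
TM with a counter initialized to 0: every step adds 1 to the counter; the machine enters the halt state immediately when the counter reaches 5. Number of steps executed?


Counter starts at 0. Counting sequence:
  Step 1: counter = 1
  Step 2: counter = 2
  Step 3: counter = 3
  Step 4: counter = 4
  Step 5: counter = 5
Counter reached 5 -> halt
Total steps = 5

5


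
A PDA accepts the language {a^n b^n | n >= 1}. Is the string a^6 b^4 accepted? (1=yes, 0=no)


Language requires equal numbers of a's and b's
PDA pushes for each 'a', pops for each 'b'
Number of a's = 6
Number of b's = 4
6 != 4 -> Reject

0


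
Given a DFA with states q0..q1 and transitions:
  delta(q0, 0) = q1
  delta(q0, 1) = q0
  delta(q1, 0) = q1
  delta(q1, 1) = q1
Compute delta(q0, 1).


Looking up transition function:
delta(q0, 1) in the table
Row: q0, Column: 1
Result: q0

q0


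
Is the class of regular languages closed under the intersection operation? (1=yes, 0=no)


Regular languages are closed under:
- Union (DFA product construction)
- Intersection (DFA product construction)
- Complement (swap accept/reject states)
- Concatenation (NFA construction)
- Kleene star (NFA construction)
intersection is in this list
Therefore: closed

1


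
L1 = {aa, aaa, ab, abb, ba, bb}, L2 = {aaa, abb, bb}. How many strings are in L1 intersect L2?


L1 = {aa, aaa, ab, abb, ba, bb}
L2 = {aaa, abb, bb}
Checking each string in L1 against L2:
  'aa': in L2? No
  'aaa': in L2? Yes
  'ab': in L2? No
  'abb': in L2? Yes
  'ba': in L2? No
  'bb': in L2? Yes
Intersection = {aaa, abb, bb}
|L1 ∩ L2| = 3

3


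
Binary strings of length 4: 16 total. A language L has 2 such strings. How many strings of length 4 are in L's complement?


Alphabet: {0,1}
String length: 4
Total strings of length 4 = 2^4 = 16
Strings in L = 2
Complement = total - |L|
= 16 - 2
= 14

14


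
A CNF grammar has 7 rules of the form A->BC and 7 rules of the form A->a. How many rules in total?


CNF allows two rule forms:
  A -> BC (binary): 7 rules
  A -> a (terminal): 7 rules
Total = 7 + 7 = 14

14


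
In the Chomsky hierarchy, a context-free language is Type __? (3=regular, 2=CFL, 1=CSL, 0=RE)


Chomsky hierarchy levels:
  Type 3: Regular (DFA/NFA/regex)
  Type 2: Context-free (PDA)
  Type 1: Context-sensitive
  Type 0: Recursively enumerable (TM)
'context-free' corresponds to Type 2

2


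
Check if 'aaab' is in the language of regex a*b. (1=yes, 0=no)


Pattern: a*b
String: 'aaab'
Pattern requires: zero or more 'a's followed by exactly one 'b'
Found 3 leading 'a's
Remaining: 'b'
Remaining is exactly 'b' -> match
Result: 1

1


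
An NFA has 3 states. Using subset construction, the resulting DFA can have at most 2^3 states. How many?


NFA has 3 states
Subset construction: each DFA state = subset of NFA states
Maximum subsets = 2^3
2^3 = 8

8


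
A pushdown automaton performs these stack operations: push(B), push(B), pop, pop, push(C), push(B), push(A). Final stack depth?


Tracing stack operations:
  push(B) -> stack = [B], depth=1
  push(B) -> stack = [B,B], depth=2
  pop -> removed B, stack = [B], depth=1
  pop -> removed B, stack = [], depth=0
  push(C) -> stack = [C], depth=1
  push(B) -> stack = [C,B], depth=2
  push(A) -> stack = [C,B,A], depth=3
Final depth = 3

3


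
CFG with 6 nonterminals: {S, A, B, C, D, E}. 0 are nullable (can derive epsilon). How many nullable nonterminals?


Nonterminals: {S, A, B, C, D, E}
A nonterminal is nullable if it can derive epsilon
Counting nullable nonterminals: 0
Total nullable = 0

0


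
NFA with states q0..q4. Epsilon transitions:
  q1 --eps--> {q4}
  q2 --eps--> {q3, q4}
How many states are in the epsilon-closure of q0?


Starting from q0
Initialize closure = {q0}
q0 has no outgoing epsilon transitions -> nothing to add
Final closure: {q0}
Size = 1

1


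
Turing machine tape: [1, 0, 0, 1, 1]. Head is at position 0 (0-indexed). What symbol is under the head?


Tape: [1, 0, 0, 1, 1]
Positions: 0 1 2 3 4
Values:    1 0 0 1 1
Head at position 0
tape[0] = 1

1


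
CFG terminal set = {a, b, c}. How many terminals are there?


Terminal symbols: a, b, c
Counting each: a (#1), b (#2), c (#3)
Total = 3

3


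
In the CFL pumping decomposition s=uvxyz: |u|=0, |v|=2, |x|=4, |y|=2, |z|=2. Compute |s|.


|s| = |u| + |v| + |x| + |y| + |z|
= 0 + 2 + 4 + 2 + 2
= 2 + 4 + 4
= 6 + 4
= 10

10


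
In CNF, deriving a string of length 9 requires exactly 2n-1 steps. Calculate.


Chomsky Normal Form derivation:
String length n = 9
Each step either:
  - Splits a nonterminal into two (n-1 such steps)
  - Converts a nonterminal to terminal (n such steps)
Total = (n-1) + n = 2n - 1
= 2(9) - 1
= 18 - 1
= 17

17


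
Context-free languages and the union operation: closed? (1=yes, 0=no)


CFL closure properties:
  Closed under: union, concatenation, Kleene star
  NOT closed under: intersection, complement
Operation 'union' is in closed list -> Yes (closed)

1


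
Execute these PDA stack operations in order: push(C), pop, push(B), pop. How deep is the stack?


Tracing stack operations:
  push(C) -> stack = [C], depth=1
  pop -> removed C, stack = [], depth=0
  push(B) -> stack = [B], depth=1
  pop -> removed B, stack = [], depth=0
Final depth = 0

0


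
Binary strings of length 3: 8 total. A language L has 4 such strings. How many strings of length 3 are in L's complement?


Alphabet: {0,1}
String length: 3
Total strings of length 3 = 2^3 = 8
Strings in L = 4
Complement = total - |L|
= 8 - 4
= 4

4


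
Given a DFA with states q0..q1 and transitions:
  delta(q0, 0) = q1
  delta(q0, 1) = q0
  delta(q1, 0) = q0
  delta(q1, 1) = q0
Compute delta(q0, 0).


Looking up transition function:
delta(q0, 0) in the table
Row: q0, Column: 0
Result: q1

q1


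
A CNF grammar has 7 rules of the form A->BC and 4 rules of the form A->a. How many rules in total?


CNF allows two rule forms:
  A -> BC (binary): 7 rules
  A -> a (terminal): 4 rules
Total = 7 + 4 = 11

11


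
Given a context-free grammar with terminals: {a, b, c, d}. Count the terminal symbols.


Terminal symbols: a, b, c, d
Counting each: a (#1), b (#2), c (#3), d (#4)
Total = 4

4


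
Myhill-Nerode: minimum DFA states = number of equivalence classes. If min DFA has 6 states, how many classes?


Myhill-Nerode theorem:
Number of equivalence classes = number of states in minimal DFA
Minimal DFA states = 6
Therefore equivalence classes = 6

6


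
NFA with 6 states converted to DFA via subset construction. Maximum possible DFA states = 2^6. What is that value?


NFA has 6 states
Subset construction: each DFA state = subset of NFA states
Maximum subsets = 2^6
2^6 = 64

64


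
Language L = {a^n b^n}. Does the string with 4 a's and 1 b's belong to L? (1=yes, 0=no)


Language requires equal numbers of a's and b's
PDA pushes for each 'a', pops for each 'b'
Number of a's = 4
Number of b's = 1
4 != 1 -> Reject

0


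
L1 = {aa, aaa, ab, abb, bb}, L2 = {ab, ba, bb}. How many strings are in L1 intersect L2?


L1 = {aa, aaa, ab, abb, bb}
L2 = {ab, ba, bb}
Checking each string in L1 against L2:
  'aa': in L2? No
  'aaa': in L2? No
  'ab': in L2? Yes
  'abb': in L2? No
  'bb': in L2? Yes
Intersection = {ab, bb}
|L1 ∩ L2| = 2

2


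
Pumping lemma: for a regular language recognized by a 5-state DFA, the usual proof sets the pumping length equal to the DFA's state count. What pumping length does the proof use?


Pumping lemma for regular languages (standard proof):
Take p = |Q|, the number of DFA states.
Any string of length >= |Q| passes through |Q|+1 states while reading its first |Q| symbols,
so by pigeonhole some state repeats, giving the loop that can be pumped.
Here |Q| = 5
Therefore the proof uses p = 5

5


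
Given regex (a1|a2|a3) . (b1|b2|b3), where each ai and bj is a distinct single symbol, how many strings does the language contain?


First group: 3 alternatives
Second group: 3 alternatives
Concatenation: each choice from group 1 pairs with each from group 2
Total = 3 x 3 = 9

9


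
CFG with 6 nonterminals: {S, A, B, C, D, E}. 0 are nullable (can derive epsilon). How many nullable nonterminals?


Nonterminals: {S, A, B, C, D, E}
A nonterminal is nullable if it can derive epsilon
Counting nullable nonterminals: 0
Total nullable = 0

0


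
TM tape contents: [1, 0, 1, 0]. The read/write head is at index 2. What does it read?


Tape: [1, 0, 1, 0]
Positions: 0 1 2 3
Values:    1 0 1 0
Head at position 2
tape[2] = 1

1


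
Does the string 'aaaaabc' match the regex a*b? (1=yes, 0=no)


Pattern: a*b
String: 'aaaaabc'
Pattern requires: zero or more 'a's followed by exactly one 'b'
Found 5 leading 'a's
Remaining: 'bc'
Remaining is not 'b' -> no match
Result: 0

0


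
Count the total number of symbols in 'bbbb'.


String: 'bbbb'
Counting characters:
  'b' appears 4 time(s)
Total length = 0 + 4 = 4

4


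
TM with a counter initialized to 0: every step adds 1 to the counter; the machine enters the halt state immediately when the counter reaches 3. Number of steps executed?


Counter starts at 0. Counting sequence:
  Step 1: counter = 1
  Step 2: counter = 2
  Step 3: counter = 3
Counter reached 3 -> halt
Total steps = 3

3


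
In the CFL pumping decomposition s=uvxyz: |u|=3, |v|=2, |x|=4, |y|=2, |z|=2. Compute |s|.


|s| = |u| + |v| + |x| + |y| + |z|
= 3 + 2 + 4 + 2 + 2
= 5 + 4 + 4
= 9 + 4
= 13

13


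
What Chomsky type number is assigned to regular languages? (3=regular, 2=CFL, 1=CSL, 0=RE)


Chomsky hierarchy levels:
  Type 3: Regular (DFA/NFA/regex)
  Type 2: Context-free (PDA)
  Type 1: Context-sensitive
  Type 0: Recursively enumerable (TM)
'regular' corresponds to Type 3

3


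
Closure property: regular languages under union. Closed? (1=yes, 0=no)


Regular languages are closed under:
- Union (DFA product construction)
- Intersection (DFA product construction)
- Complement (swap accept/reject states)
- Concatenation (NFA construction)
- Kleene star (NFA construction)
union is in this list
Therefore: closed

1


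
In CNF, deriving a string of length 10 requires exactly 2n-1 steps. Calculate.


Chomsky Normal Form derivation:
String length n = 10
Each step either:
  - Splits a nonterminal into two (n-1 such steps)
  - Converts a nonterminal to terminal (n such steps)
Total = (n-1) + n = 2n - 1
= 2(10) - 1
= 20 - 1
= 19

19


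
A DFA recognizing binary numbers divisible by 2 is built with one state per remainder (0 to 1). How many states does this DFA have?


Divisibility by 2 is tracked via the remainder mod 2: 0, 1, ..., 1
The construction assigns one state to each remainder
Number of remainders = 2

2


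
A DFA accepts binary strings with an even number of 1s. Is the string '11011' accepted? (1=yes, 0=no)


DFA has 2 states: q_even (start, accept=yes) and q_odd
Processing string '11011' character by character:
  Position 0: read '1', 1-count=1 -> q_odd
  Position 1: read '1', 1-count=2 -> q_even
  Position 2: read '0', 1-count=2 -> q_even (no change)
  Position 3: read '1', 1-count=3 -> q_odd
  Position 4: read '1', 1-count=4 -> q_even
Final state: q_even, total 1s = 4 (even); the DFA requires an even count -> accept

1


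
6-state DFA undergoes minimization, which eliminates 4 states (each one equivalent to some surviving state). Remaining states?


Original DFA: 6 states
Redundant states removed: 4
Minimized states = original - removed
= 6 - 4
= 2

2


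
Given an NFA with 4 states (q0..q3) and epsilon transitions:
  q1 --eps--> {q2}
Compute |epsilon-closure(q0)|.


Starting from q0
Initialize closure = {q0}
q0 has no outgoing epsilon transitions -> nothing to add
Final closure: {q0}
Size = 1

1


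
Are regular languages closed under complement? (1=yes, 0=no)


Regular languages are closed under all standard operations:
- Union: Yes (product construction)
- Intersection: Yes (product construction)
- Complement: Yes (swap accept/reject)
- Concatenation: Yes (NFA construction)
Operation: complement -> Closed

1


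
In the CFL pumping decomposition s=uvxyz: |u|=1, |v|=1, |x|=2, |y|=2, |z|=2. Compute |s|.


|s| = |u| + |v| + |x| + |y| + |z|
= 1 + 1 + 2 + 2 + 2
= 2 + 2 + 4
= 4 + 4
= 8

8


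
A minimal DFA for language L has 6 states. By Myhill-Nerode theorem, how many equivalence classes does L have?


Myhill-Nerode theorem:
Number of equivalence classes = number of states in minimal DFA
Minimal DFA states = 6
Therefore equivalence classes = 6

6


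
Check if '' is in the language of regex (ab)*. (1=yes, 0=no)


Pattern: (ab)*
String: ''
Pattern requires: zero or more repetitions of 'ab'
Pairs: []
All pairs are 'ab'? Yes
Result: 1

1


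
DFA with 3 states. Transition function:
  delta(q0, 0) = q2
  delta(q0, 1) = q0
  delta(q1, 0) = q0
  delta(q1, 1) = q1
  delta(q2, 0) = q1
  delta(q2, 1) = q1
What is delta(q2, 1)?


Looking up transition function:
delta(q2, 1) in the table
Row: q2, Column: 1
Result: q1

q1


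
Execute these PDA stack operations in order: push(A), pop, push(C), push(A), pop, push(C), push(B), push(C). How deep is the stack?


Tracing stack operations:
  push(A) -> stack = [A], depth=1
  pop -> removed A, stack = [], depth=0
  push(C) -> stack = [C], depth=1
  push(A) -> stack = [C,A], depth=2
  pop -> removed A, stack = [C], depth=1
  push(C) -> stack = [C,C], depth=2
  push(B) -> stack = [C,C,B], depth=3
  push(C) -> stack = [C,C,B,C], depth=4
Final depth = 4

4


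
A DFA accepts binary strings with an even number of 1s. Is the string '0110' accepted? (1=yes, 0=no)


DFA has 2 states: q_even (start, accept=yes) and q_odd
Processing string '0110' character by character:
  Position 0: read '0', 1-count=0 -> q_even (no change)
  Position 1: read '1', 1-count=1 -> q_odd
  Position 2: read '1', 1-count=2 -> q_even
  Position 3: read '0', 1-count=2 -> q_even (no change)
Final state: q_even, total 1s = 2 (even); the DFA requires an even count -> accept

1


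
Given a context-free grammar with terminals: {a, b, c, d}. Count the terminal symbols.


Terminal symbols: a, b, c, d
Counting each: a (#1), b (#2), c (#3), d (#4)
Total = 4

4


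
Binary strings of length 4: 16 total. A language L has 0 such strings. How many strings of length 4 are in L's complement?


Alphabet: {0,1}
String length: 4
Total strings of length 4 = 2^4 = 16
Strings in L = 0
Complement = total - |L|
= 16 - 0
= 16

16


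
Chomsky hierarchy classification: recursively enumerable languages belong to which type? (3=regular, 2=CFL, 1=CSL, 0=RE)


Chomsky hierarchy levels:
  Type 3: Regular (DFA/NFA/regex)
  Type 2: Context-free (PDA)
  Type 1: Context-sensitive
  Type 0: Recursively enumerable (TM)
'recursively enumerable' corresponds to Type 0

0


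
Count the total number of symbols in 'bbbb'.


String: 'bbbb'
Counting characters:
  'b' appears 4 time(s)
Total length = 0 + 4 = 4

4


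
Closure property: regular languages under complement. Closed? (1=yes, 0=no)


Regular languages are closed under:
- Union (DFA product construction)
- Intersection (DFA product construction)
- Complement (swap accept/reject states)
- Concatenation (NFA construction)
- Kleene star (NFA construction)
complement is in this list
Therefore: closed

1


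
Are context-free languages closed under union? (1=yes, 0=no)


CFL closure properties:
  Closed under: union, concatenation, Kleene star
  NOT closed under: intersection, complement
Operation 'union' is in closed list -> Yes (closed)

1


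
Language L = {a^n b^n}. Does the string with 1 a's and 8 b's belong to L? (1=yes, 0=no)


Language requires equal numbers of a's and b's
PDA pushes for each 'a', pops for each 'b'
Number of a's = 1
Number of b's = 8
1 != 8 -> Reject

0


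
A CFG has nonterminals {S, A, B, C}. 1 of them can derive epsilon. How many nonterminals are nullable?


Nonterminals: {S, A, B, C}
A nonterminal is nullable if it can derive epsilon
Counting nullable nonterminals: 1
Total nullable = 1

1


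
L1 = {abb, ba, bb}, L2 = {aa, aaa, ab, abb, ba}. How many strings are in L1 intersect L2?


L1 = {abb, ba, bb}
L2 = {aa, aaa, ab, abb, ba}
Checking each string in L1 against L2:
  'abb': in L2? Yes
  'ba': in L2? Yes
  'bb': in L2? No
Intersection = {abb, ba}
|L1 ∩ L2| = 2

2


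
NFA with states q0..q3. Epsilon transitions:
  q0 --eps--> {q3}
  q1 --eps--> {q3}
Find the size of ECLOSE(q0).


Starting from q0
Initialize closure = {q0}
Follow epsilon from q0 -> add q3
Final closure: {q0, q3}
Size = 2

2


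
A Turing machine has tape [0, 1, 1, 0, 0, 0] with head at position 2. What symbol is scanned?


Tape: [0, 1, 1, 0, 0, 0]
Positions: 0 1 2 3 4 5
Values:    0 1 1 0 0 0
Head at position 2
tape[2] = 1

1


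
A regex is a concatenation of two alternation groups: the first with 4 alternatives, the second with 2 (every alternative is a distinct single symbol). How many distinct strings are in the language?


First group: 4 alternatives
Second group: 2 alternatives
Concatenation: each choice from group 1 pairs with each from group 2
Total = 4 x 2 = 8

8


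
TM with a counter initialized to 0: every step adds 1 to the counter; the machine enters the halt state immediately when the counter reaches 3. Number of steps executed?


Counter starts at 0. Counting sequence:
  Step 1: counter = 1
  Step 2: counter = 2
  Step 3: counter = 3
Counter reached 3 -> halt
Total steps = 3

3


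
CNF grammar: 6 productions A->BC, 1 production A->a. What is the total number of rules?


CNF allows two rule forms:
  A -> BC (binary): 6 rules
  A -> a (terminal): 1 rule
Total = 6 + 1 = 7

7


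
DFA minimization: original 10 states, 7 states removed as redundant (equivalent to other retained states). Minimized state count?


Original DFA: 10 states
Redundant states removed: 7
Minimized states = original - removed
= 10 - 7
= 3

3


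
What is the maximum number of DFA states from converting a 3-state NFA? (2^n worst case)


NFA has 3 states
Subset construction: each DFA state = subset of NFA states
Maximum subsets = 2^3
2^3 = 8

8


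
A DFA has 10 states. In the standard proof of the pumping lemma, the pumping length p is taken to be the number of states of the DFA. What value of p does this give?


Pumping lemma for regular languages (standard proof):
Take p = |Q|, the number of DFA states.
Any string of length >= |Q| passes through |Q|+1 states while reading its first |Q| symbols,
so by pigeonhole some state repeats, giving the loop that can be pumped.
Here |Q| = 10
Therefore the proof uses p = 10

10


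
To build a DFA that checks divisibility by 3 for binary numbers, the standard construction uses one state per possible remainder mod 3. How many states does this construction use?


Divisibility by 3 is tracked via the remainder mod 3: 0, 1, ..., 2
The construction assigns one state to each remainder
Number of remainders = 3

3


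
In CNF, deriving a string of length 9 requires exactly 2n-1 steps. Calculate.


Chomsky Normal Form derivation:
String length n = 9
Each step either:
  - Splits a nonterminal into two (n-1 such steps)
  - Converts a nonterminal to terminal (n such steps)
Total = (n-1) + n = 2n - 1
= 2(9) - 1
= 18 - 1
= 17

17


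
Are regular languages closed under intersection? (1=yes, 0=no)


Regular languages are closed under all standard operations:
- Union: Yes (product construction)
- Intersection: Yes (product construction)
- Complement: Yes (swap accept/reject)
- Concatenation: Yes (NFA construction)
Operation: intersection -> Closed

1


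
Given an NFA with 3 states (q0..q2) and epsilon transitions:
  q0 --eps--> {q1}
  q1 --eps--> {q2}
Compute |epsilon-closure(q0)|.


Starting from q0
Initialize closure = {q0}
Follow epsilon from q0 -> add q1
Follow epsilon from q1 -> add q2
Final closure: {q0, q1, q2}
Size = 3

3


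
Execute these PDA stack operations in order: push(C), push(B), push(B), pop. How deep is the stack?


Tracing stack operations:
  push(C) -> stack = [C], depth=1
  push(B) -> stack = [C,B], depth=2
  push(B) -> stack = [C,B,B], depth=3
  pop -> removed B, stack = [C,B], depth=2
Final depth = 2

2


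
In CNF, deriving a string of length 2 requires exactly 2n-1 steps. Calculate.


Chomsky Normal Form derivation:
String length n = 2
Each step either:
  - Splits a nonterminal into two (n-1 such steps)
  - Converts a nonterminal to terminal (n such steps)
Total = (n-1) + n = 2n - 1
= 2(2) - 1
= 4 - 1
= 3

3


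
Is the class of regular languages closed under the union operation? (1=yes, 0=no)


Regular languages are closed under:
- Union (DFA product construction)
- Intersection (DFA product construction)
- Complement (swap accept/reject states)
- Concatenation (NFA construction)
- Kleene star (NFA construction)
union is in this list
Therefore: closed

1


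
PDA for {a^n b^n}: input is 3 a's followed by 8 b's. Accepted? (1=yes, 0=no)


Language requires equal numbers of a's and b's
PDA pushes for each 'a', pops for each 'b'
Number of a's = 3
Number of b's = 8
3 != 8 -> Reject

0


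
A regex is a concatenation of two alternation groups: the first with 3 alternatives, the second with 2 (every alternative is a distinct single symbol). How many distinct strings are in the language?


First group: 3 alternatives
Second group: 2 alternatives
Concatenation: each choice from group 1 pairs with each from group 2
Total = 3 x 2 = 6

6


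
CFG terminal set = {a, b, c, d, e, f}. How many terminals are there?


Terminal symbols: a, b, c, d, e, f
Counting each: a (#1), b (#2), c (#3), d (#4), e (#5), f (#6)
Total = 6

6


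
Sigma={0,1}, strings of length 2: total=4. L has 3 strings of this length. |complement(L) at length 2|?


Alphabet: {0,1}
String length: 2
Total strings of length 2 = 2^2 = 4
Strings in L = 3
Complement = total - |L|
= 4 - 3
= 1

1


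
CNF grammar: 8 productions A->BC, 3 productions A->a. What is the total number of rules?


CNF allows two rule forms:
  A -> BC (binary): 8 rules
  A -> a (terminal): 3 rules
Total = 8 + 3 = 11

11


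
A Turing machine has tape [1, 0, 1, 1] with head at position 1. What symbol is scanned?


Tape: [1, 0, 1, 1]
Positions: 0 1 2 3
Values:    1 0 1 1
Head at position 1
tape[1] = 0

0


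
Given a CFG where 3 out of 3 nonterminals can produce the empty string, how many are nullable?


Nonterminals: {S, A, B}
A nonterminal is nullable if it can derive epsilon
Counting nullable nonterminals: 3
Total nullable = 3

3


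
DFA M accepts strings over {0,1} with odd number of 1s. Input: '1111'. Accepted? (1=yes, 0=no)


DFA has 2 states: q_even (start, accept=no) and q_odd
Processing string '1111' character by character:
  Position 0: read '1', 1-count=1 -> q_odd
  Position 1: read '1', 1-count=2 -> q_even
  Position 2: read '1', 1-count=3 -> q_odd
  Position 3: read '1', 1-count=4 -> q_even
Final state: q_even, total 1s = 4 (even); the DFA requires an odd count -> reject

0


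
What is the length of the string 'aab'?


String: 'aab'
Counting characters:
  'a' appears 2 time(s)
  'b' appears 1 time(s)
Total length = 2 + 1 = 3

3


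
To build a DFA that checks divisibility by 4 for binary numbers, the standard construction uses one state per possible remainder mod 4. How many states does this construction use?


Divisibility by 4 is tracked via the remainder mod 4: 0, 1, ..., 3
The construction assigns one state to each remainder
Number of remainders = 4

4


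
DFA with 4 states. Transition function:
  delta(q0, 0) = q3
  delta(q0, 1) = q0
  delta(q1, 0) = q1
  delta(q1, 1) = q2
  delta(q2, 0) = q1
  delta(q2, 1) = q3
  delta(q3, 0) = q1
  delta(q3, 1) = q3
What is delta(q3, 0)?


Looking up transition function:
delta(q3, 0) in the table
Row: q3, Column: 0
Result: q1

q1


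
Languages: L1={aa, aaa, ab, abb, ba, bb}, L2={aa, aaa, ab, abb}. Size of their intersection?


L1 = {aa, aaa, ab, abb, ba, bb}
L2 = {aa, aaa, ab, abb}
Checking each string in L1 against L2:
  'aa': in L2? Yes
  'aaa': in L2? Yes
  'ab': in L2? Yes
  'abb': in L2? Yes
  'ba': in L2? No
  'bb': in L2? No
Intersection = {aa, aaa, ab, abb}
|L1 ∩ L2| = 4

4


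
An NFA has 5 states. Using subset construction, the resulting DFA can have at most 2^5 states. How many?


NFA has 5 states
Subset construction: each DFA state = subset of NFA states
Maximum subsets = 2^5
2^5 = 32

32


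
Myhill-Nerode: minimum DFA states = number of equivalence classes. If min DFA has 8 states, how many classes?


Myhill-Nerode theorem:
Number of equivalence classes = number of states in minimal DFA
Minimal DFA states = 8
Therefore equivalence classes = 8

8


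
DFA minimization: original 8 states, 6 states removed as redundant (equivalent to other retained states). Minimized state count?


Original DFA: 8 states
Redundant states removed: 6
Minimized states = original - removed
= 8 - 6
= 2

2


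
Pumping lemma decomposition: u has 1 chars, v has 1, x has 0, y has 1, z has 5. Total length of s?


|s| = |u| + |v| + |x| + |y| + |z|
= 1 + 1 + 0 + 1 + 5
= 2 + 0 + 6
= 2 + 6
= 8

8


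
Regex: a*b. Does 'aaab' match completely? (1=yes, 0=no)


Pattern: a*b
String: 'aaab'
Pattern requires: zero or more 'a's followed by exactly one 'b'
Found 3 leading 'a's
Remaining: 'b'
Remaining is exactly 'b' -> match
Result: 1

1


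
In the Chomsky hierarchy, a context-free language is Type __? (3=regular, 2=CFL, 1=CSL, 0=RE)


Chomsky hierarchy levels:
  Type 3: Regular (DFA/NFA/regex)
  Type 2: Context-free (PDA)
  Type 1: Context-sensitive
  Type 0: Recursively enumerable (TM)
'context-free' corresponds to Type 2

2


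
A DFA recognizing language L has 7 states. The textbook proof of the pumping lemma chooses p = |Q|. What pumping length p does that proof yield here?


Pumping lemma for regular languages (standard proof):
Take p = |Q|, the number of DFA states.
Any string of length >= |Q| passes through |Q|+1 states while reading its first |Q| symbols,
so by pigeonhole some state repeats, giving the loop that can be pumped.
Here |Q| = 7
Therefore the proof uses p = 7

7


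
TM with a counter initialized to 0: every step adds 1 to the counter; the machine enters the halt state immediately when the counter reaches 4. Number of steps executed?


Counter starts at 0. Counting sequence:
  Step 1: counter = 1
  Step 2: counter = 2
  Step 3: counter = 3
  Step 4: counter = 4
Counter reached 4 -> halt
Total steps = 4

4


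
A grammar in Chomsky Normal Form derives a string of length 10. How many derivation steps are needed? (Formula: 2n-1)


Chomsky Normal Form derivation:
String length n = 10
Each step either:
  - Splits a nonterminal into two (n-1 such steps)
  - Converts a nonterminal to terminal (n such steps)
Total = (n-1) + n = 2n - 1
= 2(10) - 1
= 20 - 1
= 19

19


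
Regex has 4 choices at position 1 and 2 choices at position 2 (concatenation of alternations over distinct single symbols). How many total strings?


First group: 4 alternatives
Second group: 2 alternatives
Concatenation: each choice from group 1 pairs with each from group 2
Total = 4 x 2 = 8

8
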